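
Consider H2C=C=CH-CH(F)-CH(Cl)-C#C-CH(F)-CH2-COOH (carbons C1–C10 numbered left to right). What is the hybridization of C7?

C7 — 2 σ bonds, plus two π bonds. Steric number 2, so sp.

sp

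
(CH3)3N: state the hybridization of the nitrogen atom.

sp^3

The nitrogen atom carries 3 σ bonds and 1 lone pair, giving a steric number of 4, so it is sp3.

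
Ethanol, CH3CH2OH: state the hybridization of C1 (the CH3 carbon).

C1 (the CH3 carbon): 4 σ bonds — 4 electron domains, sp3.

sp^3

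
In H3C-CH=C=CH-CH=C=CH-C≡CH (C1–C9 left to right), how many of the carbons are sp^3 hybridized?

C1: sp3 ✓
C2: sp2
C3: sp
C4: sp2
C5: sp2
C6: sp
C7: sp2
C8: sp
C9: sp
C1 → 1 sp3 carbon.

1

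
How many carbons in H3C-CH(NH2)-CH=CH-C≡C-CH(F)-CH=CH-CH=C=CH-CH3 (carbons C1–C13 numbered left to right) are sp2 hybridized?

C1: sp3
C2: sp3
C3: sp2 ✓
C4: sp2 ✓
C5: sp
C6: sp
C7: sp3
C8: sp2 ✓
C9: sp2 ✓
C10: sp2 ✓
C11: sp
C12: sp2 ✓
C13: sp3
C3, C4, C8, C9, C10, C12 → 6 sp2 carbons.

6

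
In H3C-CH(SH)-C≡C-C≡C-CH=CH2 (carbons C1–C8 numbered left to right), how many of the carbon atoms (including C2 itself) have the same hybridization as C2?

2

C2 is sp3 (only σ bonds).
C1: sp3 ✓
C2: sp3 ✓
C3: sp
C4: sp
C5: sp
C6: sp
C7: sp2
C8: sp2
2 carbons are sp3.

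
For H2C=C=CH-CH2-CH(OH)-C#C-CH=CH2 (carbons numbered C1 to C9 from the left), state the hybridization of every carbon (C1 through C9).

C1 sp2, C2 sp, C3 sp2, C4 sp3, C5 sp3, C6 sp, C7 sp, C8 sp2, C9 sp2

C1 (3 σ bonds, plus one π bond) has steric number 3: sp2.
C2 (2 σ bonds, plus two π bonds) has steric number 2: sp.
C3 is sp2: 3 σ bonds, plus one π bond, 3 electron-density regions.
C4 (4 σ bonds) has steric number 4: sp3.
C5: 4 σ bonds — 4 electron domains, sp3.
C6 has 2 σ bonds, plus two π bonds: steric number 2 → sp.
C7 is sp: 2 σ bonds, plus two π bonds, 2 electron-density regions.
C8 has 3 σ bonds, plus one π bond: steric number 3 → sp2.
C9 (3 σ bonds, plus one π bond) has steric number 3: sp2.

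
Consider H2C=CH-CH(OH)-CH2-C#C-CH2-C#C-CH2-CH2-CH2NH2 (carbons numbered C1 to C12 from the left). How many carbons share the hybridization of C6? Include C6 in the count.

C6 is sp (two π bonds).
C1: sp2
C2: sp2
C3: sp3
C4: sp3
C5: sp ✓
C6: sp ✓
C7: sp3
C8: sp ✓
C9: sp ✓
C10: sp3
C11: sp3
C12: sp3
4 carbons are sp.

4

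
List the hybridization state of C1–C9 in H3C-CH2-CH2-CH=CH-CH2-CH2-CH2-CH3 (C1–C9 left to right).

C1 — 4 σ bonds. Steric number 4, so sp3.
C2 is sp3: 4 σ bonds, 4 electron-density regions.
C3 carries 4 σ bonds, giving a steric number of 4, so it is sp3.
C4 carries 3 σ bonds, plus one π bond, giving a steric number of 3, so it is sp2.
C5 has 3 σ bonds, plus one π bond: steric number 3 → sp2.
C6: 4 σ bonds — 4 electron domains, sp3.
C7 has 4 σ bonds: steric number 4 → sp3.
C8 — 4 σ bonds. Steric number 4, so sp3.
C9 is sp3: 4 σ bonds, 4 electron-density regions.

C1 sp3, C2 sp3, C3 sp3, C4 sp2, C5 sp2, C6 sp3, C7 sp3, C8 sp3, C9 sp3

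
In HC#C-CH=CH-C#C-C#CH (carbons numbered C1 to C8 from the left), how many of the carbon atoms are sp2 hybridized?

C1: sp
C2: sp
C3: sp2 ✓
C4: sp2 ✓
C5: sp
C6: sp
C7: sp
C8: sp
C3, C4 → 2 sp2 carbons.

2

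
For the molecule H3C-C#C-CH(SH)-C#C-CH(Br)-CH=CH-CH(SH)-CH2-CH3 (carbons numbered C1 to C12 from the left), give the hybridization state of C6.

sp

C6: 2 σ bonds, plus two π bonds — 2 electron domains, sp.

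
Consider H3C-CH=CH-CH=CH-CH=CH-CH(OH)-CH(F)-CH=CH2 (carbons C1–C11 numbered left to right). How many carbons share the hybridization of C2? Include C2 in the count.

8

C2 is sp2 (one π bond).
C1: sp3
C2: sp2 ✓
C3: sp2 ✓
C4: sp2 ✓
C5: sp2 ✓
C6: sp2 ✓
C7: sp2 ✓
C8: sp3
C9: sp3
C10: sp2 ✓
C11: sp2 ✓
8 carbons are sp2.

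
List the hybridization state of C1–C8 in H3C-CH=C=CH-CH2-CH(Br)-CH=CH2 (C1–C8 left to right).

C1 sp3, C2 sp2, C3 sp, C4 sp2, C5 sp3, C6 sp3, C7 sp2, C8 sp2

C1 — 4 σ bonds. Steric number 4, so sp3.
C2: 3 σ bonds, plus one π bond — 3 electron domains, sp2.
C3 (2 σ bonds, plus two π bonds) has steric number 2: sp.
C4: 3 σ bonds, plus one π bond — 3 electron domains, sp2.
C5 carries 4 σ bonds, giving a steric number of 4, so it is sp3.
C6 is sp3: 4 σ bonds, 4 electron-density regions.
C7: 3 σ bonds, plus one π bond — 3 electron domains, sp2.
C8 — 3 σ bonds, plus one π bond. Steric number 3, so sp2.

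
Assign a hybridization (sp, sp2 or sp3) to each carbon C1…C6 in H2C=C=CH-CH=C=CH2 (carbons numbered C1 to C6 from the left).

C1 is sp2: 3 σ bonds, plus one π bond, 3 electron-density regions.
C2 (2 σ bonds, plus two π bonds) has steric number 2: sp.
C3 carries 3 σ bonds, plus one π bond, giving a steric number of 3, so it is sp2.
C4 has 3 σ bonds, plus one π bond: steric number 3 → sp2.
C5 (2 σ bonds, plus two π bonds) has steric number 2: sp.
C6 — 3 σ bonds, plus one π bond. Steric number 3, so sp2.

C1 sp2, C2 sp, C3 sp2, C4 sp2, C5 sp, C6 sp2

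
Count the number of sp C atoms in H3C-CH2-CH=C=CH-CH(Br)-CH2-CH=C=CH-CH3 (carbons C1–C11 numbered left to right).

2

C1: sp3
C2: sp3
C3: sp2
C4: sp ✓
C5: sp2
C6: sp3
C7: sp3
C8: sp2
C9: sp ✓
C10: sp2
C11: sp3
C4, C9 → 2 sp carbons.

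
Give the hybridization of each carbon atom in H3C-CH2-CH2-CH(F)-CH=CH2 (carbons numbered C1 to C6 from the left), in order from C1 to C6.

C1 carries 4 σ bonds, giving a steric number of 4, so it is sp3.
C2: 4 σ bonds — 4 electron domains, sp3.
C3 carries 4 σ bonds, giving a steric number of 4, so it is sp3.
C4: 4 σ bonds — 4 electron domains, sp3.
C5: 3 σ bonds, plus one π bond — 3 electron domains, sp2.
C6: 3 σ bonds, plus one π bond; 3 regions of electron density → sp2.

C1 sp3, C2 sp3, C3 sp3, C4 sp3, C5 sp2, C6 sp2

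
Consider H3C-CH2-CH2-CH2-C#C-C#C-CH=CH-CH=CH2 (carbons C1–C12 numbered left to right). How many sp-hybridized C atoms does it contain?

4

C1: sp3
C2: sp3
C3: sp3
C4: sp3
C5: sp ✓
C6: sp ✓
C7: sp ✓
C8: sp ✓
C9: sp2
C10: sp2
C11: sp2
C12: sp2
C5, C6, C7, C8 → 4 sp carbons.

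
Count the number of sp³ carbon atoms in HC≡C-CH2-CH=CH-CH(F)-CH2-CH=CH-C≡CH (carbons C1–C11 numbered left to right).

3

C1: sp
C2: sp
C3: sp3 ✓
C4: sp2
C5: sp2
C6: sp3 ✓
C7: sp3 ✓
C8: sp2
C9: sp2
C10: sp
C11: sp
C3, C6, C7 → 3 sp3 carbons.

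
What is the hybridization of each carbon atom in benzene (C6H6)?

sp^2

Every ring carbon has three σ bonds and contributes one p electron to the aromatic π system.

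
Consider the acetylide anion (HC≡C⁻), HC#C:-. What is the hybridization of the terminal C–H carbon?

sp

The terminal C–H carbon has 2 σ bonds, plus two π bonds: steric number 2 → sp.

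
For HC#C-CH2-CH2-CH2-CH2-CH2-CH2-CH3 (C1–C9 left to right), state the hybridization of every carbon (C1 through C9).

C1 — 2 σ bonds, plus two π bonds. Steric number 2, so sp.
C2 (2 σ bonds, plus two π bonds) has steric number 2: sp.
C3 (4 σ bonds) has steric number 4: sp3.
C4 (4 σ bonds) has steric number 4: sp3.
C5: 4 σ bonds; 4 regions of electron density → sp3.
C6 — 4 σ bonds. Steric number 4, so sp3.
C7 — 4 σ bonds. Steric number 4, so sp3.
C8: 4 σ bonds — 4 electron domains, sp3.
C9: 4 σ bonds — 4 electron domains, sp3.

C1 sp, C2 sp, C3 sp3, C4 sp3, C5 sp3, C6 sp3, C7 sp3, C8 sp3, C9 sp3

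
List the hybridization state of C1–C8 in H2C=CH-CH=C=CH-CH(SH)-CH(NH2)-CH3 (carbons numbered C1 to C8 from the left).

C1 sp2, C2 sp2, C3 sp2, C4 sp, C5 sp2, C6 sp3, C7 sp3, C8 sp3

C1 (3 σ bonds, plus one π bond) has steric number 3: sp2.
C2 — 3 σ bonds, plus one π bond. Steric number 3, so sp2.
C3: 3 σ bonds, plus one π bond — 3 electron domains, sp2.
C4 carries 2 σ bonds, plus two π bonds, giving a steric number of 2, so it is sp.
C5 (3 σ bonds, plus one π bond) has steric number 3: sp2.
C6 has 4 σ bonds: steric number 4 → sp3.
C7: 4 σ bonds; 4 regions of electron density → sp3.
C8 (4 σ bonds) has steric number 4: sp3.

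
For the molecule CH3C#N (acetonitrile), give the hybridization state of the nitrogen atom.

sp

N has one σ bond and one lone pair: steric number 2 → sp.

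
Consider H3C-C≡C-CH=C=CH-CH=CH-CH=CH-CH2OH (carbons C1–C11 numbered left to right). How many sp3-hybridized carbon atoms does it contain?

2

C1: sp3 ✓
C2: sp
C3: sp
C4: sp2
C5: sp
C6: sp2
C7: sp2
C8: sp2
C9: sp2
C10: sp2
C11: sp3 ✓
C1, C11 → 2 sp3 carbons.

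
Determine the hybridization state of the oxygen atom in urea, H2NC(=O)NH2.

sp2

The oxygen atom carries 1 σ bond and 2 lone pairs, plus one π bond, giving a steric number of 3, so it is sp2.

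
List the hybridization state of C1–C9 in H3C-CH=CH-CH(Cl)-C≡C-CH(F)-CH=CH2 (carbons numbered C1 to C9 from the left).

C1 sp3, C2 sp2, C3 sp2, C4 sp3, C5 sp, C6 sp, C7 sp3, C8 sp2, C9 sp2

C1 has 4 σ bonds: steric number 4 → sp3.
C2 — 3 σ bonds, plus one π bond. Steric number 3, so sp2.
C3 is sp2: 3 σ bonds, plus one π bond, 3 electron-density regions.
C4 has 4 σ bonds: steric number 4 → sp3.
C5 — 2 σ bonds, plus two π bonds. Steric number 2, so sp.
C6: 2 σ bonds, plus two π bonds; 2 regions of electron density → sp.
C7: 4 σ bonds — 4 electron domains, sp3.
C8 is sp2: 3 σ bonds, plus one π bond, 3 electron-density regions.
C9 — 3 σ bonds, plus one π bond. Steric number 3, so sp2.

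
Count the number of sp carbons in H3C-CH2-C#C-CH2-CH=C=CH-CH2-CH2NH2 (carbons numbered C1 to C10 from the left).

3

C1: sp3
C2: sp3
C3: sp ✓
C4: sp ✓
C5: sp3
C6: sp2
C7: sp ✓
C8: sp2
C9: sp3
C10: sp3
C3, C4, C7 → 3 sp carbons.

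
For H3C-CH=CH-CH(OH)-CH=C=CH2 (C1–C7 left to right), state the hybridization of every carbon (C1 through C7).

C1 has 4 σ bonds: steric number 4 → sp3.
C2 (3 σ bonds, plus one π bond) has steric number 3: sp2.
C3: 3 σ bonds, plus one π bond — 3 electron domains, sp2.
C4: 4 σ bonds — 4 electron domains, sp3.
C5: 3 σ bonds, plus one π bond — 3 electron domains, sp2.
C6: 2 σ bonds, plus two π bonds; 2 regions of electron density → sp.
C7 — 3 σ bonds, plus one π bond. Steric number 3, so sp2.

C1 sp3, C2 sp2, C3 sp2, C4 sp3, C5 sp2, C6 sp, C7 sp2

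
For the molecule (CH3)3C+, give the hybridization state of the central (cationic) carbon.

sp^2

Three σ bonds and an empty p orbital; no lone pair → steric number 3 → sp2 and planar.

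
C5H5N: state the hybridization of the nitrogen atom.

sp2

N has two σ bonds and one lone pair in the ring plane (steric number 3 → sp2); its p orbital contributes one electron to the aromatic π system via the C=N double bond.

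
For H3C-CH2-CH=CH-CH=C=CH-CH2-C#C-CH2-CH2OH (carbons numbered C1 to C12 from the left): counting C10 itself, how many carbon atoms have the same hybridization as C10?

C10 is sp (two π bonds).
C1: sp3
C2: sp3
C3: sp2
C4: sp2
C5: sp2
C6: sp ✓
C7: sp2
C8: sp3
C9: sp ✓
C10: sp ✓
C11: sp3
C12: sp3
3 carbons are sp.

3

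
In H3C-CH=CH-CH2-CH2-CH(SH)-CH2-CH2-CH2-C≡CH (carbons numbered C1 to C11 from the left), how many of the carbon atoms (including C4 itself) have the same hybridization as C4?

7

C4 is sp3 (only σ bonds).
C1: sp3 ✓
C2: sp2
C3: sp2
C4: sp3 ✓
C5: sp3 ✓
C6: sp3 ✓
C7: sp3 ✓
C8: sp3 ✓
C9: sp3 ✓
C10: sp
C11: sp
7 carbons are sp3.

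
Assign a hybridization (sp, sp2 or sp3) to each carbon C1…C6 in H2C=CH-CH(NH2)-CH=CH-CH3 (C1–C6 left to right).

C1 (3 σ bonds, plus one π bond) has steric number 3: sp2.
C2 is sp2: 3 σ bonds, plus one π bond, 3 electron-density regions.
C3: 4 σ bonds; 4 regions of electron density → sp3.
C4 (3 σ bonds, plus one π bond) has steric number 3: sp2.
C5 has 3 σ bonds, plus one π bond: steric number 3 → sp2.
C6 — 4 σ bonds. Steric number 4, so sp3.

C1 sp2, C2 sp2, C3 sp3, C4 sp2, C5 sp2, C6 sp3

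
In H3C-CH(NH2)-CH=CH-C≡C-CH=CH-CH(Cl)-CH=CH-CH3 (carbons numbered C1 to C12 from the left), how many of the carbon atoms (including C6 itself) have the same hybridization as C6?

2

C6 is sp (two π bonds).
C1: sp3
C2: sp3
C3: sp2
C4: sp2
C5: sp ✓
C6: sp ✓
C7: sp2
C8: sp2
C9: sp3
C10: sp2
C11: sp2
C12: sp3
2 carbons are sp.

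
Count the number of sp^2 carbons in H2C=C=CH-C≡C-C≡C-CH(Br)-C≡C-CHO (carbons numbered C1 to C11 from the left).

3

C1: sp2 ✓
C2: sp
C3: sp2 ✓
C4: sp
C5: sp
C6: sp
C7: sp
C8: sp3
C9: sp
C10: sp
C11: sp2 ✓
C1, C3, C11 → 3 sp2 carbons.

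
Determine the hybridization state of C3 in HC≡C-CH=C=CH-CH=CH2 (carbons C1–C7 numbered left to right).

C3 (3 σ bonds, plus one π bond) has steric number 3: sp2.

sp²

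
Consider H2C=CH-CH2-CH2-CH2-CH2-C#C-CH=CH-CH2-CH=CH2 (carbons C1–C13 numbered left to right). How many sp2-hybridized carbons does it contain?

6

C1: sp2 ✓
C2: sp2 ✓
C3: sp3
C4: sp3
C5: sp3
C6: sp3
C7: sp
C8: sp
C9: sp2 ✓
C10: sp2 ✓
C11: sp3
C12: sp2 ✓
C13: sp2 ✓
C1, C2, C9, C10, C12, C13 → 6 sp2 carbons.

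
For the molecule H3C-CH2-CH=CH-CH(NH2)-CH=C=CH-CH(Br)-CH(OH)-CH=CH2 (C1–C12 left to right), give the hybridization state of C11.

C11: 3 σ bonds, plus one π bond — 3 electron domains, sp2.

sp²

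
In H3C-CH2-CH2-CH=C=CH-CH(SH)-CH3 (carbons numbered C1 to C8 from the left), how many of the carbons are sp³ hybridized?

5

C1: sp3 ✓
C2: sp3 ✓
C3: sp3 ✓
C4: sp2
C5: sp
C6: sp2
C7: sp3 ✓
C8: sp3 ✓
C1, C2, C3, C7, C8 → 5 sp3 carbons.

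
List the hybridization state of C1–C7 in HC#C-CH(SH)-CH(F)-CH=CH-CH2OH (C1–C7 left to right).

C1 sp, C2 sp, C3 sp3, C4 sp3, C5 sp2, C6 sp2, C7 sp3

C1 is sp: 2 σ bonds, plus two π bonds, 2 electron-density regions.
C2 carries 2 σ bonds, plus two π bonds, giving a steric number of 2, so it is sp.
C3 — 4 σ bonds. Steric number 4, so sp3.
C4: 4 σ bonds; 4 regions of electron density → sp3.
C5 carries 3 σ bonds, plus one π bond, giving a steric number of 3, so it is sp2.
C6 (3 σ bonds, plus one π bond) has steric number 3: sp2.
C7 is sp3: 4 σ bonds, 4 electron-density regions.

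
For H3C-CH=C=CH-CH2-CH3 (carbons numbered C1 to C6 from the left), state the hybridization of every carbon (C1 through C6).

C1 sp3, C2 sp2, C3 sp, C4 sp2, C5 sp3, C6 sp3

C1: 4 σ bonds; 4 regions of electron density → sp3.
C2 (3 σ bonds, plus one π bond) has steric number 3: sp2.
C3: 2 σ bonds, plus two π bonds — 2 electron domains, sp.
C4: 3 σ bonds, plus one π bond; 3 regions of electron density → sp2.
C5 carries 4 σ bonds, giving a steric number of 4, so it is sp3.
C6: 4 σ bonds; 4 regions of electron density → sp3.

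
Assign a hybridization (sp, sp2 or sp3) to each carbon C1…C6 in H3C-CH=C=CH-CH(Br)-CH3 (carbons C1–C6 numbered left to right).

C1 sp3, C2 sp2, C3 sp, C4 sp2, C5 sp3, C6 sp3

C1 has 4 σ bonds: steric number 4 → sp3.
C2 (3 σ bonds, plus one π bond) has steric number 3: sp2.
C3: 2 σ bonds, plus two π bonds — 2 electron domains, sp.
C4 is sp2: 3 σ bonds, plus one π bond, 3 electron-density regions.
C5 (4 σ bonds) has steric number 4: sp3.
C6: 4 σ bonds — 4 electron domains, sp3.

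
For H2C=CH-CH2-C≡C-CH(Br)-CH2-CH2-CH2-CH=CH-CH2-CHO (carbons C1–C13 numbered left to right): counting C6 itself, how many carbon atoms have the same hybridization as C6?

6

C6 is sp3 (only σ bonds).
C1: sp2
C2: sp2
C3: sp3 ✓
C4: sp
C5: sp
C6: sp3 ✓
C7: sp3 ✓
C8: sp3 ✓
C9: sp3 ✓
C10: sp2
C11: sp2
C12: sp3 ✓
C13: sp2
6 carbons are sp3.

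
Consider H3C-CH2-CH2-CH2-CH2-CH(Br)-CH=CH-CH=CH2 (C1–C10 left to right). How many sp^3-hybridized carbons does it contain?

6

C1: sp3 ✓
C2: sp3 ✓
C3: sp3 ✓
C4: sp3 ✓
C5: sp3 ✓
C6: sp3 ✓
C7: sp2
C8: sp2
C9: sp2
C10: sp2
C1, C2, C3, C4, C5, C6 → 6 sp3 carbons.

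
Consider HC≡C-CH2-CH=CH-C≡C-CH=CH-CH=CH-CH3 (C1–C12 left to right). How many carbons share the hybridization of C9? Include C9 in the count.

6

C9 is sp2 (one π bond).
C1: sp
C2: sp
C3: sp3
C4: sp2 ✓
C5: sp2 ✓
C6: sp
C7: sp
C8: sp2 ✓
C9: sp2 ✓
C10: sp2 ✓
C11: sp2 ✓
C12: sp3
6 carbons are sp2.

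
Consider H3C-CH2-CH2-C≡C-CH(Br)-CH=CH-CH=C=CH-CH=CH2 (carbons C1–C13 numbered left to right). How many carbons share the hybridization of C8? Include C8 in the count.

C8 is sp2 (one π bond).
C1: sp3
C2: sp3
C3: sp3
C4: sp
C5: sp
C6: sp3
C7: sp2 ✓
C8: sp2 ✓
C9: sp2 ✓
C10: sp
C11: sp2 ✓
C12: sp2 ✓
C13: sp2 ✓
6 carbons are sp2.

6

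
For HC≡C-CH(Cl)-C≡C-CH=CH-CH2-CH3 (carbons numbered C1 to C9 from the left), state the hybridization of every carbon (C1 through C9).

C1 carries 2 σ bonds, plus two π bonds, giving a steric number of 2, so it is sp.
C2 has 2 σ bonds, plus two π bonds: steric number 2 → sp.
C3 is sp3: 4 σ bonds, 4 electron-density regions.
C4 has 2 σ bonds, plus two π bonds: steric number 2 → sp.
C5 (2 σ bonds, plus two π bonds) has steric number 2: sp.
C6 is sp2: 3 σ bonds, plus one π bond, 3 electron-density regions.
C7: 3 σ bonds, plus one π bond — 3 electron domains, sp2.
C8 carries 4 σ bonds, giving a steric number of 4, so it is sp3.
C9 — 4 σ bonds. Steric number 4, so sp3.

C1 sp, C2 sp, C3 sp3, C4 sp, C5 sp, C6 sp2, C7 sp2, C8 sp3, C9 sp3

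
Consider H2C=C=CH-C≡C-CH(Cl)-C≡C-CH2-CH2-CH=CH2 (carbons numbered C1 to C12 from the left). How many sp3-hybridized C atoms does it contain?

3

C1: sp2
C2: sp
C3: sp2
C4: sp
C5: sp
C6: sp3 ✓
C7: sp
C8: sp
C9: sp3 ✓
C10: sp3 ✓
C11: sp2
C12: sp2
C6, C9, C10 → 3 sp3 carbons.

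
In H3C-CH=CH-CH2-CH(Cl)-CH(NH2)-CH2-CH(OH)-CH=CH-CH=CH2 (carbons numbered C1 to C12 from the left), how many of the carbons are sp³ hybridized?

6

C1: sp3 ✓
C2: sp2
C3: sp2
C4: sp3 ✓
C5: sp3 ✓
C6: sp3 ✓
C7: sp3 ✓
C8: sp3 ✓
C9: sp2
C10: sp2
C11: sp2
C12: sp2
C1, C4, C5, C6, C7, C8 → 6 sp3 carbons.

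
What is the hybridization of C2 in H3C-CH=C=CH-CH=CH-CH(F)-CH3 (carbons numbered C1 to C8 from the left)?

C2: 3 σ bonds, plus one π bond — 3 electron domains, sp2.

sp^2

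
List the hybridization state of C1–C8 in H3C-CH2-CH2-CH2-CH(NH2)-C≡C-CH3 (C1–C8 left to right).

C1 sp3, C2 sp3, C3 sp3, C4 sp3, C5 sp3, C6 sp, C7 sp, C8 sp3

C1 carries 4 σ bonds, giving a steric number of 4, so it is sp3.
C2: 4 σ bonds; 4 regions of electron density → sp3.
C3 is sp3: 4 σ bonds, 4 electron-density regions.
C4 is sp3: 4 σ bonds, 4 electron-density regions.
C5: 4 σ bonds — 4 electron domains, sp3.
C6: 2 σ bonds, plus two π bonds; 2 regions of electron density → sp.
C7 — 2 σ bonds, plus two π bonds. Steric number 2, so sp.
C8 is sp3: 4 σ bonds, 4 electron-density regions.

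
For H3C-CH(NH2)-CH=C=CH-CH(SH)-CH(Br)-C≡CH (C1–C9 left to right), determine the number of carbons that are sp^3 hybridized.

C1: sp3 ✓
C2: sp3 ✓
C3: sp2
C4: sp
C5: sp2
C6: sp3 ✓
C7: sp3 ✓
C8: sp
C9: sp
C1, C2, C6, C7 → 4 sp3 carbons.

4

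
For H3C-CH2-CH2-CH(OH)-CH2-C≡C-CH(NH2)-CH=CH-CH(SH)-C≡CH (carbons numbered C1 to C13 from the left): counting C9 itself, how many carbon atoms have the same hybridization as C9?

2

C9 is sp2 (one π bond).
C1: sp3
C2: sp3
C3: sp3
C4: sp3
C5: sp3
C6: sp
C7: sp
C8: sp3
C9: sp2 ✓
C10: sp2 ✓
C11: sp3
C12: sp
C13: sp
2 carbons are sp2.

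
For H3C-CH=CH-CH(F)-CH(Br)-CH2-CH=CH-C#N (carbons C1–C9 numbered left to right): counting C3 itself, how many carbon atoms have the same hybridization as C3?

C3 is sp2 (one π bond).
C1: sp3
C2: sp2 ✓
C3: sp2 ✓
C4: sp3
C5: sp3
C6: sp3
C7: sp2 ✓
C8: sp2 ✓
C9: sp
4 carbons are sp2.

4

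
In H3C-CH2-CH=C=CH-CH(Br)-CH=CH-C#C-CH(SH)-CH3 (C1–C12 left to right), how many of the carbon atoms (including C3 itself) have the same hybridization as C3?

4

C3 is sp2 (one π bond).
C1: sp3
C2: sp3
C3: sp2 ✓
C4: sp
C5: sp2 ✓
C6: sp3
C7: sp2 ✓
C8: sp2 ✓
C9: sp
C10: sp
C11: sp3
C12: sp3
4 carbons are sp2.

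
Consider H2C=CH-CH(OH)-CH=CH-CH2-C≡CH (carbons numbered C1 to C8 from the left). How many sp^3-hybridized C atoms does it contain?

C1: sp2
C2: sp2
C3: sp3 ✓
C4: sp2
C5: sp2
C6: sp3 ✓
C7: sp
C8: sp
C3, C6 → 2 sp3 carbons.

2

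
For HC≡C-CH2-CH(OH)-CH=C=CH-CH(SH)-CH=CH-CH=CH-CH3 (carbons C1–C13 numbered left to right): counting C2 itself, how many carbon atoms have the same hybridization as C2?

3

C2 is sp (two π bonds).
C1: sp ✓
C2: sp ✓
C3: sp3
C4: sp3
C5: sp2
C6: sp ✓
C7: sp2
C8: sp3
C9: sp2
C10: sp2
C11: sp2
C12: sp2
C13: sp3
3 carbons are sp.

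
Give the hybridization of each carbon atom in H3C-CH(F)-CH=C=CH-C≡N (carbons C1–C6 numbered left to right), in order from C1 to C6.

C1 sp3, C2 sp3, C3 sp2, C4 sp, C5 sp2, C6 sp

C1 — 4 σ bonds. Steric number 4, so sp3.
C2 has 4 σ bonds: steric number 4 → sp3.
C3 — 3 σ bonds, plus one π bond. Steric number 3, so sp2.
C4 carries 2 σ bonds, plus two π bonds, giving a steric number of 2, so it is sp.
C5: 3 σ bonds, plus one π bond — 3 electron domains, sp2.
C6 carries 2 σ bonds, plus two π bonds, giving a steric number of 2, so it is sp.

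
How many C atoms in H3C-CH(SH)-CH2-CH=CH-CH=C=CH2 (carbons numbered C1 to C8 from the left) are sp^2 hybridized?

C1: sp3
C2: sp3
C3: sp3
C4: sp2 ✓
C5: sp2 ✓
C6: sp2 ✓
C7: sp
C8: sp2 ✓
C4, C5, C6, C8 → 4 sp2 carbons.

4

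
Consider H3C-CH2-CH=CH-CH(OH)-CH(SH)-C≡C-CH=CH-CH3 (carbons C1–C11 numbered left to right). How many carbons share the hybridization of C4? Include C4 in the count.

4

C4 is sp2 (one π bond).
C1: sp3
C2: sp3
C3: sp2 ✓
C4: sp2 ✓
C5: sp3
C6: sp3
C7: sp
C8: sp
C9: sp2 ✓
C10: sp2 ✓
C11: sp3
4 carbons are sp2.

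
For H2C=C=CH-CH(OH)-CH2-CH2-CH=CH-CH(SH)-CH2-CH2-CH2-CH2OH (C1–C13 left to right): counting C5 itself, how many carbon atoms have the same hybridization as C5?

8

C5 is sp3 (only σ bonds).
C1: sp2
C2: sp
C3: sp2
C4: sp3 ✓
C5: sp3 ✓
C6: sp3 ✓
C7: sp2
C8: sp2
C9: sp3 ✓
C10: sp3 ✓
C11: sp3 ✓
C12: sp3 ✓
C13: sp3 ✓
8 carbons are sp3.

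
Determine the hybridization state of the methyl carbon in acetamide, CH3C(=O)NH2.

sp3

The methyl carbon (4 σ bonds) has steric number 4: sp3.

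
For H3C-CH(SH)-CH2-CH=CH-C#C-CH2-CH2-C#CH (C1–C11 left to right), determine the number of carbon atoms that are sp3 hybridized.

5

C1: sp3 ✓
C2: sp3 ✓
C3: sp3 ✓
C4: sp2
C5: sp2
C6: sp
C7: sp
C8: sp3 ✓
C9: sp3 ✓
C10: sp
C11: sp
C1, C2, C3, C8, C9 → 5 sp3 carbons.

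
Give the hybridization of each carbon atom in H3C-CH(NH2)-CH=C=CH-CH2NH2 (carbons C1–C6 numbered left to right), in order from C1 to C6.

C1 sp3, C2 sp3, C3 sp2, C4 sp, C5 sp2, C6 sp3

C1 carries 4 σ bonds, giving a steric number of 4, so it is sp3.
C2: 4 σ bonds — 4 electron domains, sp3.
C3 — 3 σ bonds, plus one π bond. Steric number 3, so sp2.
C4: 2 σ bonds, plus two π bonds; 2 regions of electron density → sp.
C5: 3 σ bonds, plus one π bond — 3 electron domains, sp2.
C6 is sp3: 4 σ bonds, 4 electron-density regions.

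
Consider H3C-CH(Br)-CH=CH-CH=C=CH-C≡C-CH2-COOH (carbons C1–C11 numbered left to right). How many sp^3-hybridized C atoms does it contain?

C1: sp3 ✓
C2: sp3 ✓
C3: sp2
C4: sp2
C5: sp2
C6: sp
C7: sp2
C8: sp
C9: sp
C10: sp3 ✓
C11: sp2
C1, C2, C10 → 3 sp3 carbons.

3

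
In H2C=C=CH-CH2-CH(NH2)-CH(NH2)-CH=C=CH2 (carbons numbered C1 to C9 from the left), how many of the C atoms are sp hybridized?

C1: sp2
C2: sp ✓
C3: sp2
C4: sp3
C5: sp3
C6: sp3
C7: sp2
C8: sp ✓
C9: sp2
C2, C8 → 2 sp carbons.

2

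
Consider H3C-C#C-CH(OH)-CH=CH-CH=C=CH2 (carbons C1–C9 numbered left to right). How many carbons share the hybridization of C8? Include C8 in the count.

C8 is sp (two π bonds).
C1: sp3
C2: sp ✓
C3: sp ✓
C4: sp3
C5: sp2
C6: sp2
C7: sp2
C8: sp ✓
C9: sp2
3 carbons are sp.

3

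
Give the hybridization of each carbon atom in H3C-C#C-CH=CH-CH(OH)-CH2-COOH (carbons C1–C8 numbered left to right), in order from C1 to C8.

C1 is sp3: 4 σ bonds, 4 electron-density regions.
C2: 2 σ bonds, plus two π bonds — 2 electron domains, sp.
C3 carries 2 σ bonds, plus two π bonds, giving a steric number of 2, so it is sp.
C4 is sp2: 3 σ bonds, plus one π bond, 3 electron-density regions.
C5 is sp2: 3 σ bonds, plus one π bond, 3 electron-density regions.
C6 (4 σ bonds) has steric number 4: sp3.
C7 is sp3: 4 σ bonds, 4 electron-density regions.
C8 carries 3 σ bonds, plus one π bond, giving a steric number of 3, so it is sp2.

C1 sp3, C2 sp, C3 sp, C4 sp2, C5 sp2, C6 sp3, C7 sp3, C8 sp2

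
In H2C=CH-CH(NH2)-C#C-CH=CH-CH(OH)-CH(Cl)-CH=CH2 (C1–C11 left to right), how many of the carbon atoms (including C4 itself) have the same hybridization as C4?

C4 is sp (two π bonds).
C1: sp2
C2: sp2
C3: sp3
C4: sp ✓
C5: sp ✓
C6: sp2
C7: sp2
C8: sp3
C9: sp3
C10: sp2
C11: sp2
2 carbons are sp.

2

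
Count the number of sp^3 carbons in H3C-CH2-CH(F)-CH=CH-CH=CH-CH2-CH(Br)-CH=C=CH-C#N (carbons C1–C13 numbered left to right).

5

C1: sp3 ✓
C2: sp3 ✓
C3: sp3 ✓
C4: sp2
C5: sp2
C6: sp2
C7: sp2
C8: sp3 ✓
C9: sp3 ✓
C10: sp2
C11: sp
C12: sp2
C13: sp
C1, C2, C3, C8, C9 → 5 sp3 carbons.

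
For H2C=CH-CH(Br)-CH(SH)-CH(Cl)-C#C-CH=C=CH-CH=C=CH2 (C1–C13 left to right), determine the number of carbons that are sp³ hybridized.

3

C1: sp2
C2: sp2
C3: sp3 ✓
C4: sp3 ✓
C5: sp3 ✓
C6: sp
C7: sp
C8: sp2
C9: sp
C10: sp2
C11: sp2
C12: sp
C13: sp2
C3, C4, C5 → 3 sp3 carbons.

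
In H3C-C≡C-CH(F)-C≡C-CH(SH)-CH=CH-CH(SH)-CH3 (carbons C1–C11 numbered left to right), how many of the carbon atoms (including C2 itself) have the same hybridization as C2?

4

C2 is sp (two π bonds).
C1: sp3
C2: sp ✓
C3: sp ✓
C4: sp3
C5: sp ✓
C6: sp ✓
C7: sp3
C8: sp2
C9: sp2
C10: sp3
C11: sp3
4 carbons are sp.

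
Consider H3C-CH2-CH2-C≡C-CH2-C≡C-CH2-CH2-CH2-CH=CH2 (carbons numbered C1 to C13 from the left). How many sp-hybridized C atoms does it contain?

C1: sp3
C2: sp3
C3: sp3
C4: sp ✓
C5: sp ✓
C6: sp3
C7: sp ✓
C8: sp ✓
C9: sp3
C10: sp3
C11: sp3
C12: sp2
C13: sp2
C4, C5, C7, C8 → 4 sp carbons.

4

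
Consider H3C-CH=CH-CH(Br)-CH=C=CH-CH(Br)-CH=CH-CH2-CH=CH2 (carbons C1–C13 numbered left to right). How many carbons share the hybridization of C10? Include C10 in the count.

C10 is sp2 (one π bond).
C1: sp3
C2: sp2 ✓
C3: sp2 ✓
C4: sp3
C5: sp2 ✓
C6: sp
C7: sp2 ✓
C8: sp3
C9: sp2 ✓
C10: sp2 ✓
C11: sp3
C12: sp2 ✓
C13: sp2 ✓
8 carbons are sp2.

8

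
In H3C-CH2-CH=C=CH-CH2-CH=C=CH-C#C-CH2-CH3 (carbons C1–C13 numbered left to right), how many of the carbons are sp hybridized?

C1: sp3
C2: sp3
C3: sp2
C4: sp ✓
C5: sp2
C6: sp3
C7: sp2
C8: sp ✓
C9: sp2
C10: sp ✓
C11: sp ✓
C12: sp3
C13: sp3
C4, C8, C10, C11 → 4 sp carbons.

4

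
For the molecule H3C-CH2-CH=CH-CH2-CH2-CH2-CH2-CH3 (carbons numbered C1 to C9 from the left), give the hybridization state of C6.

C6 carries 4 σ bonds, giving a steric number of 4, so it is sp3.

sp3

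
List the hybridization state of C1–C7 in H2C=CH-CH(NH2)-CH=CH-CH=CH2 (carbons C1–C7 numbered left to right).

C1 (3 σ bonds, plus one π bond) has steric number 3: sp2.
C2: 3 σ bonds, plus one π bond; 3 regions of electron density → sp2.
C3 carries 4 σ bonds, giving a steric number of 4, so it is sp3.
C4 is sp2: 3 σ bonds, plus one π bond, 3 electron-density regions.
C5 is sp2: 3 σ bonds, plus one π bond, 3 electron-density regions.
C6: 3 σ bonds, plus one π bond — 3 electron domains, sp2.
C7 is sp2: 3 σ bonds, plus one π bond, 3 electron-density regions.

C1 sp2, C2 sp2, C3 sp3, C4 sp2, C5 sp2, C6 sp2, C7 sp2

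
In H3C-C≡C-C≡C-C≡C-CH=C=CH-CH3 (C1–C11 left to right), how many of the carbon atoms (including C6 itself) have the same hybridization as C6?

C6 is sp (two π bonds).
C1: sp3
C2: sp ✓
C3: sp ✓
C4: sp ✓
C5: sp ✓
C6: sp ✓
C7: sp ✓
C8: sp2
C9: sp ✓
C10: sp2
C11: sp3
7 carbons are sp.

7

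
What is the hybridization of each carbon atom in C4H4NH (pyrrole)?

sp^2

Each carbon atom has 3 σ bonds, plus one π bond: steric number 3 → sp2.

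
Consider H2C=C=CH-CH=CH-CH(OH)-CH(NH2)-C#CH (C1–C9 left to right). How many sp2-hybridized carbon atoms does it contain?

4

C1: sp2 ✓
C2: sp
C3: sp2 ✓
C4: sp2 ✓
C5: sp2 ✓
C6: sp3
C7: sp3
C8: sp
C9: sp
C1, C3, C4, C5 → 4 sp2 carbons.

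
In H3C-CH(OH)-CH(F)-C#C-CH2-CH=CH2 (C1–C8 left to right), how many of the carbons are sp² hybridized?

2

C1: sp3
C2: sp3
C3: sp3
C4: sp
C5: sp
C6: sp3
C7: sp2 ✓
C8: sp2 ✓
C7, C8 → 2 sp2 carbons.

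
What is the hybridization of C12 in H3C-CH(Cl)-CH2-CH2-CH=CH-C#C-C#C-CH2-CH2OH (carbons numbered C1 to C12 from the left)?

sp^3

C12 has 4 σ bonds: steric number 4 → sp3.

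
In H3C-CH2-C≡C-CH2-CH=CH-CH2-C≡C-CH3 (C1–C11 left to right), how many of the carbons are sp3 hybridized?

C1: sp3 ✓
C2: sp3 ✓
C3: sp
C4: sp
C5: sp3 ✓
C6: sp2
C7: sp2
C8: sp3 ✓
C9: sp
C10: sp
C11: sp3 ✓
C1, C2, C5, C8, C11 → 5 sp3 carbons.

5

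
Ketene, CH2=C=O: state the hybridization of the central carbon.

sp

The central carbon (2 σ bonds, plus two π bonds) has steric number 2: sp.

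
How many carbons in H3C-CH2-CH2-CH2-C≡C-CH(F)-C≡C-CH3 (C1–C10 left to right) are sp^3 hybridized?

6

C1: sp3 ✓
C2: sp3 ✓
C3: sp3 ✓
C4: sp3 ✓
C5: sp
C6: sp
C7: sp3 ✓
C8: sp
C9: sp
C10: sp3 ✓
C1, C2, C3, C4, C7, C10 → 6 sp3 carbons.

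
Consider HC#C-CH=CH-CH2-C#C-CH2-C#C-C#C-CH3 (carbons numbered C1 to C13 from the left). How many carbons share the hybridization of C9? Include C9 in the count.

C9 is sp (two π bonds).
C1: sp ✓
C2: sp ✓
C3: sp2
C4: sp2
C5: sp3
C6: sp ✓
C7: sp ✓
C8: sp3
C9: sp ✓
C10: sp ✓
C11: sp ✓
C12: sp ✓
C13: sp3
8 carbons are sp.

8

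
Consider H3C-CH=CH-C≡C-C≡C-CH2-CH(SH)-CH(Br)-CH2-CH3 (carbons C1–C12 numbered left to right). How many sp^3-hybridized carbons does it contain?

6

C1: sp3 ✓
C2: sp2
C3: sp2
C4: sp
C5: sp
C6: sp
C7: sp
C8: sp3 ✓
C9: sp3 ✓
C10: sp3 ✓
C11: sp3 ✓
C12: sp3 ✓
C1, C8, C9, C10, C11, C12 → 6 sp3 carbons.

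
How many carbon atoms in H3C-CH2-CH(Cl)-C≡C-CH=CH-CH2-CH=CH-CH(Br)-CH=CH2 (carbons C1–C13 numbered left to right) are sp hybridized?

2

C1: sp3
C2: sp3
C3: sp3
C4: sp ✓
C5: sp ✓
C6: sp2
C7: sp2
C8: sp3
C9: sp2
C10: sp2
C11: sp3
C12: sp2
C13: sp2
C4, C5 → 2 sp carbons.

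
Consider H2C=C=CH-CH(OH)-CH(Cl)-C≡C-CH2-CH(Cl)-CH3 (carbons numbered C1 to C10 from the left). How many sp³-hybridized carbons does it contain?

5

C1: sp2
C2: sp
C3: sp2
C4: sp3 ✓
C5: sp3 ✓
C6: sp
C7: sp
C8: sp3 ✓
C9: sp3 ✓
C10: sp3 ✓
C4, C5, C8, C9, C10 → 5 sp3 carbons.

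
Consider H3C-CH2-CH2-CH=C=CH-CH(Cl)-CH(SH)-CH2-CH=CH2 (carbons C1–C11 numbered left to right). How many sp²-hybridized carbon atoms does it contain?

C1: sp3
C2: sp3
C3: sp3
C4: sp2 ✓
C5: sp
C6: sp2 ✓
C7: sp3
C8: sp3
C9: sp3
C10: sp2 ✓
C11: sp2 ✓
C4, C6, C10, C11 → 4 sp2 carbons.

4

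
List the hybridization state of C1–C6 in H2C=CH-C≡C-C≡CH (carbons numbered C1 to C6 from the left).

C1 sp2, C2 sp2, C3 sp, C4 sp, C5 sp, C6 sp

C1 is sp2: 3 σ bonds, plus one π bond, 3 electron-density regions.
C2: 3 σ bonds, plus one π bond — 3 electron domains, sp2.
C3: 2 σ bonds, plus two π bonds — 2 electron domains, sp.
C4 carries 2 σ bonds, plus two π bonds, giving a steric number of 2, so it is sp.
C5 — 2 σ bonds, plus two π bonds. Steric number 2, so sp.
C6 carries 2 σ bonds, plus two π bonds, giving a steric number of 2, so it is sp.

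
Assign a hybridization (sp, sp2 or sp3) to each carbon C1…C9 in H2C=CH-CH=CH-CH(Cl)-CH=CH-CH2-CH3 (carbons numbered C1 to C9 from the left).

C1 carries 3 σ bonds, plus one π bond, giving a steric number of 3, so it is sp2.
C2 (3 σ bonds, plus one π bond) has steric number 3: sp2.
C3 — 3 σ bonds, plus one π bond. Steric number 3, so sp2.
C4 has 3 σ bonds, plus one π bond: steric number 3 → sp2.
C5 (4 σ bonds) has steric number 4: sp3.
C6 — 3 σ bonds, plus one π bond. Steric number 3, so sp2.
C7 — 3 σ bonds, plus one π bond. Steric number 3, so sp2.
C8: 4 σ bonds; 4 regions of electron density → sp3.
C9 carries 4 σ bonds, giving a steric number of 4, so it is sp3.

C1 sp2, C2 sp2, C3 sp2, C4 sp2, C5 sp3, C6 sp2, C7 sp2, C8 sp3, C9 sp3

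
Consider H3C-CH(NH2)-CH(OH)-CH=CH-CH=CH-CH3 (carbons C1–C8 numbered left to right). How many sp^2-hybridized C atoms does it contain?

C1: sp3
C2: sp3
C3: sp3
C4: sp2 ✓
C5: sp2 ✓
C6: sp2 ✓
C7: sp2 ✓
C8: sp3
C4, C5, C6, C7 → 4 sp2 carbons.

4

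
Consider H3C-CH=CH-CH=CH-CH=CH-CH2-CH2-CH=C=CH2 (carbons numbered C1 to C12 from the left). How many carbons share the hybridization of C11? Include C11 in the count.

1

C11 is sp (two π bonds).
C1: sp3
C2: sp2
C3: sp2
C4: sp2
C5: sp2
C6: sp2
C7: sp2
C8: sp3
C9: sp3
C10: sp2
C11: sp ✓
C12: sp2
1 carbon is sp.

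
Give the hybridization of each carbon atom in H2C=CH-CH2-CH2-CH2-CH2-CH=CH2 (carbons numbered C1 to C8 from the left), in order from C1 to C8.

C1 — 3 σ bonds, plus one π bond. Steric number 3, so sp2.
C2 is sp2: 3 σ bonds, plus one π bond, 3 electron-density regions.
C3 carries 4 σ bonds, giving a steric number of 4, so it is sp3.
C4 carries 4 σ bonds, giving a steric number of 4, so it is sp3.
C5: 4 σ bonds — 4 electron domains, sp3.
C6 — 4 σ bonds. Steric number 4, so sp3.
C7 — 3 σ bonds, plus one π bond. Steric number 3, so sp2.
C8: 3 σ bonds, plus one π bond; 3 regions of electron density → sp2.

C1 sp2, C2 sp2, C3 sp3, C4 sp3, C5 sp3, C6 sp3, C7 sp2, C8 sp2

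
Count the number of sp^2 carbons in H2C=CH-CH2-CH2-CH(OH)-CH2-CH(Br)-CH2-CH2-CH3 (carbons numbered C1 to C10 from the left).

2

C1: sp2 ✓
C2: sp2 ✓
C3: sp3
C4: sp3
C5: sp3
C6: sp3
C7: sp3
C8: sp3
C9: sp3
C10: sp3
C1, C2 → 2 sp2 carbons.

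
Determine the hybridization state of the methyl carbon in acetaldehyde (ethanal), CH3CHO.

The methyl carbon (4 σ bonds) has steric number 4: sp3.

sp^3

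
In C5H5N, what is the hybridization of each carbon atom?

sp^2

Each carbon atom: 3 σ bonds, plus one π bond; 3 regions of electron density → sp2.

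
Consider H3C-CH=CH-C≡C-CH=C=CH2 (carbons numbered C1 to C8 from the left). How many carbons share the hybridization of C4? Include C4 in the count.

C4 is sp (two π bonds).
C1: sp3
C2: sp2
C3: sp2
C4: sp ✓
C5: sp ✓
C6: sp2
C7: sp ✓
C8: sp2
3 carbons are sp.

3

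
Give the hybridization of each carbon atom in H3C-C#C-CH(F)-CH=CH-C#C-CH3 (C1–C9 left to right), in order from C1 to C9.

C1 sp3, C2 sp, C3 sp, C4 sp3, C5 sp2, C6 sp2, C7 sp, C8 sp, C9 sp3

C1 — 4 σ bonds. Steric number 4, so sp3.
C2 has 2 σ bonds, plus two π bonds: steric number 2 → sp.
C3 — 2 σ bonds, plus two π bonds. Steric number 2, so sp.
C4 (4 σ bonds) has steric number 4: sp3.
C5 has 3 σ bonds, plus one π bond: steric number 3 → sp2.
C6 (3 σ bonds, plus one π bond) has steric number 3: sp2.
C7 — 2 σ bonds, plus two π bonds. Steric number 2, so sp.
C8 — 2 σ bonds, plus two π bonds. Steric number 2, so sp.
C9: 4 σ bonds; 4 regions of electron density → sp3.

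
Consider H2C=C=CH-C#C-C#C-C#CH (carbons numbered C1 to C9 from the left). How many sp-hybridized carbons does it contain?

7

C1: sp2
C2: sp ✓
C3: sp2
C4: sp ✓
C5: sp ✓
C6: sp ✓
C7: sp ✓
C8: sp ✓
C9: sp ✓
C2, C4, C5, C6, C7, C8, C9 → 7 sp carbons.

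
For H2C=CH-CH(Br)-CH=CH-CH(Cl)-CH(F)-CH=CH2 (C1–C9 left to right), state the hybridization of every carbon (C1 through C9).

C1 sp2, C2 sp2, C3 sp3, C4 sp2, C5 sp2, C6 sp3, C7 sp3, C8 sp2, C9 sp2

C1 is sp2: 3 σ bonds, plus one π bond, 3 electron-density regions.
C2 — 3 σ bonds, plus one π bond. Steric number 3, so sp2.
C3 is sp3: 4 σ bonds, 4 electron-density regions.
C4: 3 σ bonds, plus one π bond — 3 electron domains, sp2.
C5 (3 σ bonds, plus one π bond) has steric number 3: sp2.
C6: 4 σ bonds; 4 regions of electron density → sp3.
C7 is sp3: 4 σ bonds, 4 electron-density regions.
C8 has 3 σ bonds, plus one π bond: steric number 3 → sp2.
C9 has 3 σ bonds, plus one π bond: steric number 3 → sp2.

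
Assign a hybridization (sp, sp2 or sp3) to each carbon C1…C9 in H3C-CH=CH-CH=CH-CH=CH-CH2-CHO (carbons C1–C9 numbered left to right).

C1: 4 σ bonds; 4 regions of electron density → sp3.
C2 — 3 σ bonds, plus one π bond. Steric number 3, so sp2.
C3 (3 σ bonds, plus one π bond) has steric number 3: sp2.
C4 (3 σ bonds, plus one π bond) has steric number 3: sp2.
C5 has 3 σ bonds, plus one π bond: steric number 3 → sp2.
C6 carries 3 σ bonds, plus one π bond, giving a steric number of 3, so it is sp2.
C7 — 3 σ bonds, plus one π bond. Steric number 3, so sp2.
C8 is sp3: 4 σ bonds, 4 electron-density regions.
C9 has 3 σ bonds, plus one π bond: steric number 3 → sp2.

C1 sp3, C2 sp2, C3 sp2, C4 sp2, C5 sp2, C6 sp2, C7 sp2, C8 sp3, C9 sp2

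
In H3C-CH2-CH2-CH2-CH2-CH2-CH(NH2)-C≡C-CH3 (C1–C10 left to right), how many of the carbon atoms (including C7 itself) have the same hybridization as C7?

8

C7 is sp3 (only σ bonds).
C1: sp3 ✓
C2: sp3 ✓
C3: sp3 ✓
C4: sp3 ✓
C5: sp3 ✓
C6: sp3 ✓
C7: sp3 ✓
C8: sp
C9: sp
C10: sp3 ✓
8 carbons are sp3.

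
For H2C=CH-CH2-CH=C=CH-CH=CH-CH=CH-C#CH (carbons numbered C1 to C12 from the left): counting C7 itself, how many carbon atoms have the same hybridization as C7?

8

C7 is sp2 (one π bond).
C1: sp2 ✓
C2: sp2 ✓
C3: sp3
C4: sp2 ✓
C5: sp
C6: sp2 ✓
C7: sp2 ✓
C8: sp2 ✓
C9: sp2 ✓
C10: sp2 ✓
C11: sp
C12: sp
8 carbons are sp2.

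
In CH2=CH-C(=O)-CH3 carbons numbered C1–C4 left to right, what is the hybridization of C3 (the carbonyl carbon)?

sp²

C3 (the carbonyl carbon) is sp2: 3 σ bonds, plus one π bond, 3 electron-density regions.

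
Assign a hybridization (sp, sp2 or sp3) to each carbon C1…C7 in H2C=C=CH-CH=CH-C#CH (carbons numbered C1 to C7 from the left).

C1 sp2, C2 sp, C3 sp2, C4 sp2, C5 sp2, C6 sp, C7 sp

C1 (3 σ bonds, plus one π bond) has steric number 3: sp2.
C2: 2 σ bonds, plus two π bonds; 2 regions of electron density → sp.
C3 has 3 σ bonds, plus one π bond: steric number 3 → sp2.
C4 has 3 σ bonds, plus one π bond: steric number 3 → sp2.
C5 (3 σ bonds, plus one π bond) has steric number 3: sp2.
C6 has 2 σ bonds, plus two π bonds: steric number 2 → sp.
C7 — 2 σ bonds, plus two π bonds. Steric number 2, so sp.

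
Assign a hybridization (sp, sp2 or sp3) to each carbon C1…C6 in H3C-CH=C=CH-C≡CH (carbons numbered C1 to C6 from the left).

C1 — 4 σ bonds. Steric number 4, so sp3.
C2 (3 σ bonds, plus one π bond) has steric number 3: sp2.
C3 has 2 σ bonds, plus two π bonds: steric number 2 → sp.
C4 — 3 σ bonds, plus one π bond. Steric number 3, so sp2.
C5 — 2 σ bonds, plus two π bonds. Steric number 2, so sp.
C6 is sp: 2 σ bonds, plus two π bonds, 2 electron-density regions.

C1 sp3, C2 sp2, C3 sp, C4 sp2, C5 sp, C6 sp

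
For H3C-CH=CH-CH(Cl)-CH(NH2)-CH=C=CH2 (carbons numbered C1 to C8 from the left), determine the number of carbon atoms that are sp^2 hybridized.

4

C1: sp3
C2: sp2 ✓
C3: sp2 ✓
C4: sp3
C5: sp3
C6: sp2 ✓
C7: sp
C8: sp2 ✓
C2, C3, C6, C8 → 4 sp2 carbons.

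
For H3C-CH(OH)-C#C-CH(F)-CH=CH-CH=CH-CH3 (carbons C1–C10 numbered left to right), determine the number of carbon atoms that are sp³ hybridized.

C1: sp3 ✓
C2: sp3 ✓
C3: sp
C4: sp
C5: sp3 ✓
C6: sp2
C7: sp2
C8: sp2
C9: sp2
C10: sp3 ✓
C1, C2, C5, C10 → 4 sp3 carbons.

4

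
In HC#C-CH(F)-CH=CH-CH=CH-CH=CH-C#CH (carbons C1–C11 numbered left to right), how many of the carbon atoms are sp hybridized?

C1: sp ✓
C2: sp ✓
C3: sp3
C4: sp2
C5: sp2
C6: sp2
C7: sp2
C8: sp2
C9: sp2
C10: sp ✓
C11: sp ✓
C1, C2, C10, C11 → 4 sp carbons.

4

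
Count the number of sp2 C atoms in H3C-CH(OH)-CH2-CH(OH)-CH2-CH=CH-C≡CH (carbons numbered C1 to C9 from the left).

C1: sp3
C2: sp3
C3: sp3
C4: sp3
C5: sp3
C6: sp2 ✓
C7: sp2 ✓
C8: sp
C9: sp
C6, C7 → 2 sp2 carbons.

2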